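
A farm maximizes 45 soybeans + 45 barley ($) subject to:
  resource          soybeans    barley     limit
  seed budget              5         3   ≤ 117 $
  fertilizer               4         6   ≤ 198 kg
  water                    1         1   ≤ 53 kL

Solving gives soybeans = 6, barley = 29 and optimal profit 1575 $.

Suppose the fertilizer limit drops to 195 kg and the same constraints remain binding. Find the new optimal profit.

1560

At the optimum: seed budget uses 117 of 117 (binding); fertilizer uses 198 of 198 (binding); water uses 35 of 53 (slack = 18).
By complementary slackness, y = 0 for the non-binding constraint.
Dual feasibility on the basic columns requires 5·y_seed budget + 4·y_fertilizer = 45, 3·y_seed budget + 6·y_fertilizer = 45.
This yields shadow prices y_seed budget = 5, y_fertilizer = 5.
Δz = y_fertilizer·Δb = 5 × (-3) = -15, so new z* = 1575 − 15 = 1560.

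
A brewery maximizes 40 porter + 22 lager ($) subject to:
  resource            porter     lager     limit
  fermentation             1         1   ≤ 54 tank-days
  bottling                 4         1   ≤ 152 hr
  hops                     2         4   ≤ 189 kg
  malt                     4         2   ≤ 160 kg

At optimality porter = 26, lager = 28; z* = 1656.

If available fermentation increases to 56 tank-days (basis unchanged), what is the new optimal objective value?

1664

At the optimum: fermentation uses 54 of 54 (binding); bottling uses 132 of 152 (slack = 20); hops uses 164 of 189 (slack = 25); malt uses 160 of 160 (binding).
Slack constraints have shadow price 0 (complementary slackness).
From A_Bᵀ y = c: 1·y_fermentation + 4·y_malt = 40; 1·y_fermentation + 2·y_malt = 22.
→ y_fermentation = 4 and y_malt = 9.
Δz = y_fermentation·Δb = 4 × (2) = 8, so new z* = 1656 + 8 = 1664.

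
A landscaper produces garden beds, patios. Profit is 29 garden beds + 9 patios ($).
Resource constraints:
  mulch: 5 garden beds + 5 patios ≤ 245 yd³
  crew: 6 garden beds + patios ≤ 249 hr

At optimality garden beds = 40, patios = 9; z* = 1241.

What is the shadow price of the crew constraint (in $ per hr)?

Check each constraint at x*: mulch 245/245 (tight); crew 249/249 (tight).
From A_Bᵀ y = c: 5·y_mulch + 6·y_crew = 29; 5·y_mulch + 1·y_crew = 9.
Solving: y_mulch = 1, y_crew = 4.
Shadow price of crew = 4.

4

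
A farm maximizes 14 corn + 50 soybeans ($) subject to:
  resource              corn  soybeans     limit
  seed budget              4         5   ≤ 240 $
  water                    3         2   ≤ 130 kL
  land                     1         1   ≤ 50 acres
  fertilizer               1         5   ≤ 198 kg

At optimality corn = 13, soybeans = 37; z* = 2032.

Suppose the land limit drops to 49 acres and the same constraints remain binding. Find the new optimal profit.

Check each constraint at x*: seed budget 237/240 (slack 3); water 113/130 (slack 17); land 50/50 (tight); fertilizer 198/198 (tight).
By complementary slackness, y = 0 for the non-binding constraints.
The binding rows give the dual system: 1·y_land + 1·y_fertilizer = 14 and 1·y_land + 5·y_fertilizer = 50.
Solving: y_land = 5, y_fertilizer = 9.
Δz = y_land·Δb = 5 × (-1) = -5, so new z* = 2032 − 5 = 2027.

2027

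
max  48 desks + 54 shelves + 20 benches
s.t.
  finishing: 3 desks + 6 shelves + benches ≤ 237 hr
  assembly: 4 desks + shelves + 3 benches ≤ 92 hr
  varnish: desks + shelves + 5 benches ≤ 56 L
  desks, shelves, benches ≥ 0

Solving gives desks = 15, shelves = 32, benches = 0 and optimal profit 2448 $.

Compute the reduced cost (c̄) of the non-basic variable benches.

At the optimum: finishing uses 237 of 237 (binding); assembly uses 92 of 92 (binding); varnish uses 47 of 56 (slack = 9).
Slack constraints have shadow price 0 (complementary slackness).
From A_Bᵀ y = c: 3·y_finishing + 4·y_assembly = 48; 6·y_finishing + 1·y_assembly = 54.
→ y_finishing = 8 and y_assembly = 6.
Reduced cost of benches: c₃ − yᵀa₃ = 20 − (8·1 + 6·3) = 20 − 26 = -6.

-6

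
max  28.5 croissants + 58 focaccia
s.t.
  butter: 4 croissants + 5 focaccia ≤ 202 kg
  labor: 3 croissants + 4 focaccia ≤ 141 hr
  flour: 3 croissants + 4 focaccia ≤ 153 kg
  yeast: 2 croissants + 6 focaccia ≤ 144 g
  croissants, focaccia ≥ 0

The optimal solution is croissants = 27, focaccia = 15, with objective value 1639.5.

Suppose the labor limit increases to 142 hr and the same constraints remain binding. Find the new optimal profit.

1645

Check each constraint at x*: butter 183/202 (slack 19); labor 141/141 (tight); flour 141/153 (slack 12); yeast 144/144 (tight).
By complementary slackness, y = 0 for the non-binding constraints.
From A_Bᵀ y = c: 3·y_labor + 2·y_yeast = 28.5; 4·y_labor + 6·y_yeast = 58.
→ y_labor = 5.5 and y_yeast = 6.
Δz = y_labor·Δb = 5.5 × (1) = 5.5, so new z* = 1639.5 + 5.5 = 1645.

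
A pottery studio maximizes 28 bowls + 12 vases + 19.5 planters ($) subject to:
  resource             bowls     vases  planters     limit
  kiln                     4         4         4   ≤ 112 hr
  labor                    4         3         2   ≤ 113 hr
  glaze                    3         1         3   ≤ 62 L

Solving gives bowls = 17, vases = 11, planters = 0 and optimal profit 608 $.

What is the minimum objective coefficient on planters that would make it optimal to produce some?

Binding: kiln and glaze. Non-binding: labor (12 unused).
By complementary slackness, y = 0 for the non-binding constraint.
The binding rows give the dual system: 4·y_kiln + 3·y_glaze = 28 and 4·y_kiln + 1·y_glaze = 12.
This yields shadow prices y_kiln = 1, y_glaze = 8.
planters enters the basis when its profit ≥ yᵀa₃ = 1·4 + 8·3 = 28.

28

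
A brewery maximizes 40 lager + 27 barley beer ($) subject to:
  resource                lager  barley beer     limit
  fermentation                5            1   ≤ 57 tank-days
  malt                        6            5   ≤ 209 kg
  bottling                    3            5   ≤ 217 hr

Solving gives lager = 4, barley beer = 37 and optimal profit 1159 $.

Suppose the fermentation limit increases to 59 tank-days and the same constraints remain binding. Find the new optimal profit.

Binding: fermentation and malt. Non-binding: bottling (20 unused).
By complementary slackness, y = 0 for the non-binding constraint.
The binding rows give the dual system: 5·y_fermentation + 6·y_malt = 40 and 1·y_fermentation + 5·y_malt = 27.
→ y_fermentation = 2 and y_malt = 5.
Δz = y_fermentation·Δb = 2 × (2) = 4, so new z* = 1159 + 4 = 1163.

1163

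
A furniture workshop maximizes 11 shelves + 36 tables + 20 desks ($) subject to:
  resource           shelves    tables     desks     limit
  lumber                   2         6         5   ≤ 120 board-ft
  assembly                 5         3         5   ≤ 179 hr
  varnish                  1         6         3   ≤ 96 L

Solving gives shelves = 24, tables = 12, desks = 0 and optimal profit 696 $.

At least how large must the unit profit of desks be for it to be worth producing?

Binding: lumber and varnish. Non-binding: assembly (23 unused).
Slack constraints have shadow price 0 (complementary slackness).
Dual feasibility on the basic columns requires 2·y_lumber + 1·y_varnish = 11, 6·y_lumber + 6·y_varnish = 36.
→ y_lumber = 5 and y_varnish = 1.
desks enters the basis when its profit ≥ yᵀa₃ = 5·5 + 1·3 = 28.

28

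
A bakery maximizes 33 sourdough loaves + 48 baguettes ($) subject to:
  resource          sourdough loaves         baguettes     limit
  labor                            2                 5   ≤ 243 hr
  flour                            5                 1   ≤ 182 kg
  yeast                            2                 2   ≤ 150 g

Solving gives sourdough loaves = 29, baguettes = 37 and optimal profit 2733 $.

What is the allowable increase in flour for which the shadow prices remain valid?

69

Binding constraints: labor, flour. The basis is B = [[2,5],[5,1]] with det -23.
Per unit increase in flour, x* moves by d = (0.2174, -0.087).
The basis stays optimal until yeast becomes binding; allowable increase = 69 kg.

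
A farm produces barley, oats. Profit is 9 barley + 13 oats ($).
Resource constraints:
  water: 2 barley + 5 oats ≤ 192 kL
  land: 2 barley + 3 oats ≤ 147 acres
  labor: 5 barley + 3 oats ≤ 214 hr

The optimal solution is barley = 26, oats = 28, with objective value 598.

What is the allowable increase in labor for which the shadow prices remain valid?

52.25

Binding constraints: water, labor. The basis is B = [[2,5],[5,3]] with det -19.
Per unit increase in labor, x* moves by d = (0.2632, -0.1053).
The basis stays optimal until land becomes binding; allowable increase = 52.25 hr.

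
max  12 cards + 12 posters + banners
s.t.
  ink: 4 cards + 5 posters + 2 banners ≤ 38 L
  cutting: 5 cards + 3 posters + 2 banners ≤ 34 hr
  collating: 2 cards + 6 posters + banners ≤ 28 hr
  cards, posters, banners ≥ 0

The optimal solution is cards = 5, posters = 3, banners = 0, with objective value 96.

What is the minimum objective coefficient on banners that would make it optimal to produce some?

5

Check each constraint at x*: ink 35/38 (slack 3); cutting 34/34 (tight); collating 28/28 (tight).
Since ink is not tight, its dual is 0.
From A_Bᵀ y = c: 5·y_cutting + 2·y_collating = 12; 3·y_cutting + 6·y_collating = 12.
→ y_cutting = 2 and y_collating = 1.
banners enters the basis when its profit ≥ yᵀa₃ = 2·2 + 1·1 = 5.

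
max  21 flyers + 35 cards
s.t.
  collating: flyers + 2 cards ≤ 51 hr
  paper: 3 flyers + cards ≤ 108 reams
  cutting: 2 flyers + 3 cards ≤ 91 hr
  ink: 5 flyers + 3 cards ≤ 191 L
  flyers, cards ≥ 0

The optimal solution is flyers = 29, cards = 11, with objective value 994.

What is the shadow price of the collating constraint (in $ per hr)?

Binding: collating and cutting. Non-binding: paper (10 unused), ink (13 unused).
By complementary slackness, y = 0 for the non-binding constraints.
The binding rows give the dual system: 1·y_collating + 2·y_cutting = 21 and 2·y_collating + 3·y_cutting = 35.
Solving: y_collating = 7, y_cutting = 7.
Shadow price of collating = 7.

7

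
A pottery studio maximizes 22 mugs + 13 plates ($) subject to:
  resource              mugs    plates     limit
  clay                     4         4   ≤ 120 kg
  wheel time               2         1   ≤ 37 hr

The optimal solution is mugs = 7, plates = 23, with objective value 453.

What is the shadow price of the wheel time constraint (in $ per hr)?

9

At the optimum: clay uses 120 of 120 (binding); wheel time uses 37 of 37 (binding).
The binding rows give the dual system: 4·y_clay + 2·y_wheel time = 22 and 4·y_clay + 1·y_wheel time = 13.
This yields shadow prices y_clay = 1, y_wheel time = 9.
Shadow price of wheel time = 9.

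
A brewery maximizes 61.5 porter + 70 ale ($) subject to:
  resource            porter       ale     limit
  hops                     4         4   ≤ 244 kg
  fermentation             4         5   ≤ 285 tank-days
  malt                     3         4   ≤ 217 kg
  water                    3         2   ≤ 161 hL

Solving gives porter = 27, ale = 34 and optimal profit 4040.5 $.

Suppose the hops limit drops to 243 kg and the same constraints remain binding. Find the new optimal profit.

Check each constraint at x*: hops 244/244 (tight); fermentation 278/285 (slack 7); malt 217/217 (tight); water 149/161 (slack 12).
Slack constraints have shadow price 0 (complementary slackness).
The binding rows give the dual system: 4·y_hops + 3·y_malt = 61.5 and 4·y_hops + 4·y_malt = 70.
Solving: y_hops = 9, y_malt = 8.5.
Δz = y_hops·Δb = 9 × (-1) = -9, so new z* = 4040.5 − 9 = 4031.5.

4031.5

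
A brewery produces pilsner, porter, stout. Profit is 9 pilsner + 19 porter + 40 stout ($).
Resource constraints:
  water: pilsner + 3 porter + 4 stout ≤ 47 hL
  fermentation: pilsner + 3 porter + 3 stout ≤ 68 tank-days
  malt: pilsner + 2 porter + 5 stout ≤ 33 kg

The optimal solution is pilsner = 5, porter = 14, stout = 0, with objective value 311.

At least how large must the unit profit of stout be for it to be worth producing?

At the optimum: water uses 47 of 47 (binding); fermentation uses 47 of 68 (slack = 21); malt uses 33 of 33 (binding).
Since fermentation is not tight, its dual is 0.
From A_Bᵀ y = c: 1·y_water + 1·y_malt = 9; 3·y_water + 2·y_malt = 19.
Solving: y_water = 1, y_malt = 8.
stout enters the basis when its profit ≥ yᵀa₃ = 1·4 + 8·5 = 44.

44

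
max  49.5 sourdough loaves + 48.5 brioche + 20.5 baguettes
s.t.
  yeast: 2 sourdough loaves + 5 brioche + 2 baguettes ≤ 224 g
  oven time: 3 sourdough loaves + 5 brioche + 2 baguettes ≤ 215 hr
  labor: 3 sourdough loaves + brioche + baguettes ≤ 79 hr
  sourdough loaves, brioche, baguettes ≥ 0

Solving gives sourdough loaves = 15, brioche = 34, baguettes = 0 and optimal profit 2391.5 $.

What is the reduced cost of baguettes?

-4

Binding: oven time and labor. Non-binding: yeast (24 unused).
Slack constraints have shadow price 0 (complementary slackness).
Dual feasibility on the basic columns requires 3·y_oven time + 3·y_labor = 49.5, 5·y_oven time + 1·y_labor = 48.5.
Solving: y_oven time = 8, y_labor = 8.5.
Reduced cost of baguettes: c₃ − yᵀa₃ = 20.5 − (8·2 + 8.5·1) = 20.5 − 24.5 = -4.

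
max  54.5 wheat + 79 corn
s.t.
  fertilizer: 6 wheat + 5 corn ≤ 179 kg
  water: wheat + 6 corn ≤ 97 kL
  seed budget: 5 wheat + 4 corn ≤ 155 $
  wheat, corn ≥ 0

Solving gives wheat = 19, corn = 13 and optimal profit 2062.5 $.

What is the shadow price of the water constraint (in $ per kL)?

6.5

Binding: fertilizer and water. Non-binding: seed budget (8 unused).
Since seed budget is not tight, its dual is 0.
From A_Bᵀ y = c: 6·y_fertilizer + 1·y_water = 54.5; 5·y_fertilizer + 6·y_water = 79.
This yields shadow prices y_fertilizer = 8, y_water = 6.5.
Shadow price of water = 6.5.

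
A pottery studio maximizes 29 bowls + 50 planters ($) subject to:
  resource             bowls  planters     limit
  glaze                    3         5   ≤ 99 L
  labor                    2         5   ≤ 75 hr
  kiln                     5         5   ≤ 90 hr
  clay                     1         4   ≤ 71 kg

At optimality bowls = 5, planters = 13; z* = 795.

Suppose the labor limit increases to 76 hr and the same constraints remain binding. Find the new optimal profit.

802

Binding: labor and kiln. Non-binding: glaze (19 unused), clay (14 unused).
Slack constraints have shadow price 0 (complementary slackness).
From A_Bᵀ y = c: 2·y_labor + 5·y_kiln = 29; 5·y_labor + 5·y_kiln = 50.
Solving: y_labor = 7, y_kiln = 3.
Δz = y_labor·Δb = 7 × (1) = 7, so new z* = 795 + 7 = 802.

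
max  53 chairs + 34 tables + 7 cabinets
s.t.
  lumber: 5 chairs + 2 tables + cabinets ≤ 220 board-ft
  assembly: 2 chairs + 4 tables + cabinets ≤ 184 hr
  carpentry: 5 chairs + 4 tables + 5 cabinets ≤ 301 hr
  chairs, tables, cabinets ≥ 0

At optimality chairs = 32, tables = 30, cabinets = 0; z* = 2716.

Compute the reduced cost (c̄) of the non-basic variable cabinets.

Check each constraint at x*: lumber 220/220 (tight); assembly 184/184 (tight); carpentry 280/301 (slack 21).
Since carpentry is not tight, its dual is 0.
The binding rows give the dual system: 5·y_lumber + 2·y_assembly = 53 and 2·y_lumber + 4·y_assembly = 34.
This yields shadow prices y_lumber = 9, y_assembly = 4.
Reduced cost of cabinets: c₃ − yᵀa₃ = 7 − (9·1 + 4·1) = 7 − 13 = -6.

-6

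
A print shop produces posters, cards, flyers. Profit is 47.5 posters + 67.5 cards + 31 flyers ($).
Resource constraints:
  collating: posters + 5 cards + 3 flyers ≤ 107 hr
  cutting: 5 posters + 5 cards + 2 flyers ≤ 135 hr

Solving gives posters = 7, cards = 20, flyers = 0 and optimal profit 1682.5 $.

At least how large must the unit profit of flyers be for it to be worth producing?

At the optimum: collating uses 107 of 107 (binding); cutting uses 135 of 135 (binding).
From A_Bᵀ y = c: 1·y_collating + 5·y_cutting = 47.5; 5·y_collating + 5·y_cutting = 67.5.
→ y_collating = 5 and y_cutting = 8.5.
flyers enters the basis when its profit ≥ yᵀa₃ = 5·3 + 8.5·2 = 32.

32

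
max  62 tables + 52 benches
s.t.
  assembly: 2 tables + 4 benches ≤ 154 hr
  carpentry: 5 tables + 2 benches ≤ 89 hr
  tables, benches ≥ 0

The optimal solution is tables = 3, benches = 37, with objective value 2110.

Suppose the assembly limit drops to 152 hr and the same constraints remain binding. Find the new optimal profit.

2093

At the optimum: assembly uses 154 of 154 (binding); carpentry uses 89 of 89 (binding).
From A_Bᵀ y = c: 2·y_assembly + 5·y_carpentry = 62; 4·y_assembly + 2·y_carpentry = 52.
→ y_assembly = 8.5 and y_carpentry = 9.
Δz = y_assembly·Δb = 8.5 × (-2) = -17, so new z* = 2110 − 17 = 2093.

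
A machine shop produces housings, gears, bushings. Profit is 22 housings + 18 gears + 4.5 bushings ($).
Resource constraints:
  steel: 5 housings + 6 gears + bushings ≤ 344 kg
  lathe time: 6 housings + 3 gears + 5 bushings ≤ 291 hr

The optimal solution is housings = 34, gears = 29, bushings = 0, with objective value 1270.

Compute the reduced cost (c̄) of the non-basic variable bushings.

-7.5

Both steel and lathe time are binding at x*.
From A_Bᵀ y = c: 5·y_steel + 6·y_lathe time = 22; 6·y_steel + 3·y_lathe time = 18.
This yields shadow prices y_steel = 2, y_lathe time = 2.
Reduced cost of bushings: c₃ − yᵀa₃ = 4.5 − (2·1 + 2·5) = 4.5 − 12 = -7.5.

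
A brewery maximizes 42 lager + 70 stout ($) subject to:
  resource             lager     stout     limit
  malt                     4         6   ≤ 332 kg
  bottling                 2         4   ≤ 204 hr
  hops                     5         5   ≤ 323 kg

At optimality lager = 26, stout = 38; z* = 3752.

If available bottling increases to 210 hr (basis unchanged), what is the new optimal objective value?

Binding: malt and bottling. Non-binding: hops (3 unused).
By complementary slackness, y = 0 for the non-binding constraint.
The binding rows give the dual system: 4·y_malt + 2·y_bottling = 42 and 6·y_malt + 4·y_bottling = 70.
Solving: y_malt = 7, y_bottling = 7.
Δz = y_bottling·Δb = 7 × (6) = 42, so new z* = 3752 + 42 = 3794.

3794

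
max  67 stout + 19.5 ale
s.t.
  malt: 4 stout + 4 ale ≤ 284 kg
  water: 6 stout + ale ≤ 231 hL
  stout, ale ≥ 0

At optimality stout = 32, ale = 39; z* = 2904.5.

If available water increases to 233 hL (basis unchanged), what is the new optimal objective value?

Check each constraint at x*: malt 284/284 (tight); water 231/231 (tight).
Dual feasibility on the basic columns requires 4·y_malt + 6·y_water = 67, 4·y_malt + 1·y_water = 19.5.
→ y_malt = 2.5 and y_water = 9.5.
Δz = y_water·Δb = 9.5 × (2) = 19, so new z* = 2904.5 + 19 = 2923.5.

2923.5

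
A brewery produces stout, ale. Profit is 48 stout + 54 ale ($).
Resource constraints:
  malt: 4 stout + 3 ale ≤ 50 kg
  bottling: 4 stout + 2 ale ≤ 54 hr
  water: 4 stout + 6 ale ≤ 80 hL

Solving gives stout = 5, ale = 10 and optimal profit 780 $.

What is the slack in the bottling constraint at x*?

14

bottling used = 4·5 + 2·10 = 40; slack = 54 − 40 = 14.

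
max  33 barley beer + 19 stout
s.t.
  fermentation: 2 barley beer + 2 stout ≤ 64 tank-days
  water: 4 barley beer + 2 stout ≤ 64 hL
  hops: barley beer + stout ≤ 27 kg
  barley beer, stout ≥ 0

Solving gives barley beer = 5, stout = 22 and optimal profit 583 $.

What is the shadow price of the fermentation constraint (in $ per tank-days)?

Check each constraint at x*: fermentation 54/64 (slack 10); water 64/64 (tight); hops 27/27 (tight).
Slack constraints have shadow price 0 (complementary slackness).
Dual feasibility on the basic columns requires 4·y_water + 1·y_hops = 33, 2·y_water + 1·y_hops = 19.
This yields shadow prices y_water = 7, y_hops = 5.
Shadow price of fermentation = 0.

0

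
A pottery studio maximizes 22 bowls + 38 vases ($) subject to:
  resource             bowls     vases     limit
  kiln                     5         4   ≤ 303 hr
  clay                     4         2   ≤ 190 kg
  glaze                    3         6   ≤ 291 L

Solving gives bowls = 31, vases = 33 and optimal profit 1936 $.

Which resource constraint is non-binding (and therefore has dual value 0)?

kiln

kiln: 287/303 (slack 16)
clay: 190/190 (binding)
glaze: 291/291 (binding)
By complementary slackness, a constraint with positive slack has shadow price 0 → kiln.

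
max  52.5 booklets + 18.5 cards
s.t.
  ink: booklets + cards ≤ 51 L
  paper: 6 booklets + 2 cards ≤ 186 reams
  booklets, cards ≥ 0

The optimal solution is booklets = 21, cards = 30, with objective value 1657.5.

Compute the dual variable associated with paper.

Check each constraint at x*: ink 51/51 (tight); paper 186/186 (tight).
Dual feasibility on the basic columns requires 1·y_ink + 6·y_paper = 52.5, 1·y_ink + 2·y_paper = 18.5.
→ y_ink = 1.5 and y_paper = 8.5.
Shadow price of paper = 8.5.

8.5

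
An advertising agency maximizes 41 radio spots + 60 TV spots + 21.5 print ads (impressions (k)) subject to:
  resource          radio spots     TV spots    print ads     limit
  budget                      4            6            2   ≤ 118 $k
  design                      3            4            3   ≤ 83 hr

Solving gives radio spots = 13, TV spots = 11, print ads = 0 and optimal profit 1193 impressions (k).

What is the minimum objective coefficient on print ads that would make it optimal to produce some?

Check each constraint at x*: budget 118/118 (tight); design 83/83 (tight).
The binding rows give the dual system: 4·y_budget + 3·y_design = 41 and 6·y_budget + 4·y_design = 60.
Solving: y_budget = 8, y_design = 3.
print ads enters the basis when its profit ≥ yᵀa₃ = 8·2 + 3·3 = 25.

25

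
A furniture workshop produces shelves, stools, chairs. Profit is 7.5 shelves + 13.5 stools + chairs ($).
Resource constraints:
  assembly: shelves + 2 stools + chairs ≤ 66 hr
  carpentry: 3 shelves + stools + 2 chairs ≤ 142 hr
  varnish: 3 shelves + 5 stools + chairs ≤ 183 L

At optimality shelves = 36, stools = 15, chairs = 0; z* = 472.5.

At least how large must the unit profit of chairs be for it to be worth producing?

Check each constraint at x*: assembly 66/66 (tight); carpentry 123/142 (slack 19); varnish 183/183 (tight).
By complementary slackness, y = 0 for the non-binding constraint.
Dual feasibility on the basic columns requires 1·y_assembly + 3·y_varnish = 7.5, 2·y_assembly + 5·y_varnish = 13.5.
→ y_assembly = 3 and y_varnish = 1.5.
chairs enters the basis when its profit ≥ yᵀa₃ = 3·1 + 1.5·1 = 4.5.

4.5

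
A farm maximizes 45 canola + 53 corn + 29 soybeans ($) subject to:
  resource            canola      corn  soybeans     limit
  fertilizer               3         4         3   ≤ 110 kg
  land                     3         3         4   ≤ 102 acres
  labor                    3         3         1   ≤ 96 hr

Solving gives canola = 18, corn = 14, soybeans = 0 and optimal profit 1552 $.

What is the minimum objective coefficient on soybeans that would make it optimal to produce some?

At the optimum: fertilizer uses 110 of 110 (binding); land uses 96 of 102 (slack = 6); labor uses 96 of 96 (binding).
By complementary slackness, y = 0 for the non-binding constraint.
From A_Bᵀ y = c: 3·y_fertilizer + 3·y_labor = 45; 4·y_fertilizer + 3·y_labor = 53.
Solving: y_fertilizer = 8, y_labor = 7.
soybeans enters the basis when its profit ≥ yᵀa₃ = 8·3 + 7·1 = 31.

31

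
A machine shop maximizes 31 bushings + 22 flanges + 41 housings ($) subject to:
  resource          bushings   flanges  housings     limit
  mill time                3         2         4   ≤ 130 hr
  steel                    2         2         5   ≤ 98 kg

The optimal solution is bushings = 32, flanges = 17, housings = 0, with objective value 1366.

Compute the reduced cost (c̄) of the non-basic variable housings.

-5

Both mill time and steel are binding at x*.
From A_Bᵀ y = c: 3·y_mill time + 2·y_steel = 31; 2·y_mill time + 2·y_steel = 22.
Solving: y_mill time = 9, y_steel = 2.
Reduced cost of housings: c₃ − yᵀa₃ = 41 − (9·4 + 2·5) = 41 − 46 = -5.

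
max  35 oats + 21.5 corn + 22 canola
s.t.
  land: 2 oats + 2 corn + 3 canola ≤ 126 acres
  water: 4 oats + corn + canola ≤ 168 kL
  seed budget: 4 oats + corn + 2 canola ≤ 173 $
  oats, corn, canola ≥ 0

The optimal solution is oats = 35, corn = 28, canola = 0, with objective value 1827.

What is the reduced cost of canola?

-8

Binding: land and water. Non-binding: seed budget (5 unused).
Slack constraints have shadow price 0 (complementary slackness).
The binding rows give the dual system: 2·y_land + 4·y_water = 35 and 2·y_land + 1·y_water = 21.5.
Solving: y_land = 8.5, y_water = 4.5.
Reduced cost of canola: c₃ − yᵀa₃ = 22 − (8.5·3 + 4.5·1) = 22 − 30 = -8.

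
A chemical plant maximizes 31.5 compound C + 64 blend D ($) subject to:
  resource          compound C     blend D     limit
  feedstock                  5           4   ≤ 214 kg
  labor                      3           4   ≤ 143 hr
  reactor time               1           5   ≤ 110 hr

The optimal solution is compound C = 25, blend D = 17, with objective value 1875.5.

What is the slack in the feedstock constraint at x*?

feedstock used = 5·25 + 4·17 = 193; slack = 214 − 193 = 21.

21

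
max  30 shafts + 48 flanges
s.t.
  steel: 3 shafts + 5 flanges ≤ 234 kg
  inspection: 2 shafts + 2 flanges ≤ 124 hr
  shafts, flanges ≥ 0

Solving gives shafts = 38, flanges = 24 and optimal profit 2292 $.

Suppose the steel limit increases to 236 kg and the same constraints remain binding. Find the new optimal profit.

2310

Both steel and inspection are binding at x*.
Dual feasibility on the basic columns requires 3·y_steel + 2·y_inspection = 30, 5·y_steel + 2·y_inspection = 48.
This yields shadow prices y_steel = 9, y_inspection = 1.5.
Δz = y_steel·Δb = 9 × (2) = 18, so new z* = 2292 + 18 = 2310.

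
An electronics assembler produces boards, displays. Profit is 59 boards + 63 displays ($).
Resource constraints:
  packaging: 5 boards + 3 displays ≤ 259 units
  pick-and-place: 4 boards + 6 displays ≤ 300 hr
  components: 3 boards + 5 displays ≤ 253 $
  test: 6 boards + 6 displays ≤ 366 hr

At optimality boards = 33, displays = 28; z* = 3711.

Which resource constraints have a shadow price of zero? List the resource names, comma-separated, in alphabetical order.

packaging: 249/259 (slack 10)
pick-and-place: 300/300 (binding)
components: 239/253 (slack 14)
test: 366/366 (binding)
By complementary slackness, a constraint with positive slack has shadow price 0 → components, packaging.

components, packaging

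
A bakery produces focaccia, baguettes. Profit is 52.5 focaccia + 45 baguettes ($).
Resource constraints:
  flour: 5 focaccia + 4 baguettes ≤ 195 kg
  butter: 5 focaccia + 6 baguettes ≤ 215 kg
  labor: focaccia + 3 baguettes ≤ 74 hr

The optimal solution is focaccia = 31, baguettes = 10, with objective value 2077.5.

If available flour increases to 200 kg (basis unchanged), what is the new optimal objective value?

2122.5

At the optimum: flour uses 195 of 195 (binding); butter uses 215 of 215 (binding); labor uses 61 of 74 (slack = 13).
Slack constraints have shadow price 0 (complementary slackness).
From A_Bᵀ y = c: 5·y_flour + 5·y_butter = 52.5; 4·y_flour + 6·y_butter = 45.
Solving: y_flour = 9, y_butter = 1.5.
Δz = y_flour·Δb = 9 × (5) = 45, so new z* = 2077.5 + 45 = 2122.5.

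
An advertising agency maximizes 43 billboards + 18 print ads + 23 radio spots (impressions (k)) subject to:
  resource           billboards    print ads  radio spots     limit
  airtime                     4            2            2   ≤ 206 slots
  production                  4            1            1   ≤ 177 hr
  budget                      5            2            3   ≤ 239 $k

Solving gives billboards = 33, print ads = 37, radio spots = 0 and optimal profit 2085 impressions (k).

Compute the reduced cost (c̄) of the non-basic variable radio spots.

Binding: airtime and budget. Non-binding: production (8 unused).
Slack constraints have shadow price 0 (complementary slackness).
Dual feasibility on the basic columns requires 4·y_airtime + 5·y_budget = 43, 2·y_airtime + 2·y_budget = 18.
Solving: y_airtime = 2, y_budget = 7.
Reduced cost of radio spots: c₃ − yᵀa₃ = 23 − (2·2 + 7·3) = 23 − 25 = -2.

-2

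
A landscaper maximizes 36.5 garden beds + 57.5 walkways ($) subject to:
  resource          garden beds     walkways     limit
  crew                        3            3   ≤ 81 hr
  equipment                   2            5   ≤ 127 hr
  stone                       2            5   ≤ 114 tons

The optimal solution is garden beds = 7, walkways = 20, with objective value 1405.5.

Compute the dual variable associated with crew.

7.5

At the optimum: crew uses 81 of 81 (binding); equipment uses 114 of 127 (slack = 13); stone uses 114 of 114 (binding).
Since equipment is not tight, its dual is 0.
The binding rows give the dual system: 3·y_crew + 2·y_stone = 36.5 and 3·y_crew + 5·y_stone = 57.5.
→ y_crew = 7.5 and y_stone = 7.
Shadow price of crew = 7.5.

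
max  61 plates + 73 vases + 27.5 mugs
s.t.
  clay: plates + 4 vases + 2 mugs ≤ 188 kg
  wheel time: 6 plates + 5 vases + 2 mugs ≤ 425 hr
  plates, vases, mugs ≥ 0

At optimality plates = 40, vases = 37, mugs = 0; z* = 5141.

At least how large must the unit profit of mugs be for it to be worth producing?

Both clay and wheel time are binding at x*.
From A_Bᵀ y = c: 1·y_clay + 6·y_wheel time = 61; 4·y_clay + 5·y_wheel time = 73.
Solving: y_clay = 7, y_wheel time = 9.
mugs enters the basis when its profit ≥ yᵀa₃ = 7·2 + 9·2 = 32.

32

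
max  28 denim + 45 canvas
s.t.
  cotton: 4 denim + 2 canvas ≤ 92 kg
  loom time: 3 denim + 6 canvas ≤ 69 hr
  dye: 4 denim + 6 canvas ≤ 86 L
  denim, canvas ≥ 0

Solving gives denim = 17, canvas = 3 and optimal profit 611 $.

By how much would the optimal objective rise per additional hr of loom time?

Binding: loom time and dye. Non-binding: cotton (18 unused).
By complementary slackness, y = 0 for the non-binding constraint.
Dual feasibility on the basic columns requires 3·y_loom time + 4·y_dye = 28, 6·y_loom time + 6·y_dye = 45.
→ y_loom time = 2 and y_dye = 5.5.
Shadow price of loom time = 2.

2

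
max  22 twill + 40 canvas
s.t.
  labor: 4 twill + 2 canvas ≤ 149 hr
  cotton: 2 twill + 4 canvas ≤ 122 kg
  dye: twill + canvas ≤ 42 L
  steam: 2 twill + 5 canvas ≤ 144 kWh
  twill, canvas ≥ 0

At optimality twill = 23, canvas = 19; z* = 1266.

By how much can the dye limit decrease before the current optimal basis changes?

Binding constraints: cotton, dye. The basis is B = [[2,4],[1,1]] with det -2.
Per unit decrease in dye, x* moves by d = (-2, 1).
The basis stays optimal until steam becomes binding; allowable decrease = 3 L.

3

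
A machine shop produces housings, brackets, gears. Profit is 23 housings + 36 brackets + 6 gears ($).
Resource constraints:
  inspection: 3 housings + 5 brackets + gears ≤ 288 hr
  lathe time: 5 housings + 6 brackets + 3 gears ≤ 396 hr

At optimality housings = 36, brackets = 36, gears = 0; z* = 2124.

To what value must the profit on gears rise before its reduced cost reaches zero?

9

Check each constraint at x*: inspection 288/288 (tight); lathe time 396/396 (tight).
From A_Bᵀ y = c: 3·y_inspection + 5·y_lathe time = 23; 5·y_inspection + 6·y_lathe time = 36.
This yields shadow prices y_inspection = 6, y_lathe time = 1.
gears enters the basis when its profit ≥ yᵀa₃ = 6·1 + 1·3 = 9.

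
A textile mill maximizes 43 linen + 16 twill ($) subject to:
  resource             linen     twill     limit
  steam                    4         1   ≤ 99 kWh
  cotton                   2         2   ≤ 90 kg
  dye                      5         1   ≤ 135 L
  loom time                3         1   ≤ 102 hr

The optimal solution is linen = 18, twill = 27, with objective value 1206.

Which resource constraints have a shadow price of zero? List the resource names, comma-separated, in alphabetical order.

dye, loom time

steam: 99/99 (binding)
cotton: 90/90 (binding)
dye: 117/135 (slack 18)
loom time: 81/102 (slack 21)
By complementary slackness, a constraint with positive slack has shadow price 0 → dye, loom time.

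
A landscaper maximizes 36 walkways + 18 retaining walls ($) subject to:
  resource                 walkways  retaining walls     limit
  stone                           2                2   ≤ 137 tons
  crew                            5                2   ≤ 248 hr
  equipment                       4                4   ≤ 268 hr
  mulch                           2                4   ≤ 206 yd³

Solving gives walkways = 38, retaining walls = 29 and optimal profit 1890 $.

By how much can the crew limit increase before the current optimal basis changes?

Binding constraints: crew, equipment. The basis is B = [[5,2],[4,4]] with det 12.
Per unit increase in crew, x* moves by d = (0.3333, -0.3333).
The basis stays optimal until retaining walls reaches 0; allowable increase = 87 hr.

87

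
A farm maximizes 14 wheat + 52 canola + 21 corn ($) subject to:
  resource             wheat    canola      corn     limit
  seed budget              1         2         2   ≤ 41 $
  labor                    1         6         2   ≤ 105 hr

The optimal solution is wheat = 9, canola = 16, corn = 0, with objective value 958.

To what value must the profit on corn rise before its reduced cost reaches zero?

Both seed budget and labor are binding at x*.
Dual feasibility on the basic columns requires 1·y_seed budget + 1·y_labor = 14, 2·y_seed budget + 6·y_labor = 52.
Solving: y_seed budget = 8, y_labor = 6.
corn enters the basis when its profit ≥ yᵀa₃ = 8·2 + 6·2 = 28.

28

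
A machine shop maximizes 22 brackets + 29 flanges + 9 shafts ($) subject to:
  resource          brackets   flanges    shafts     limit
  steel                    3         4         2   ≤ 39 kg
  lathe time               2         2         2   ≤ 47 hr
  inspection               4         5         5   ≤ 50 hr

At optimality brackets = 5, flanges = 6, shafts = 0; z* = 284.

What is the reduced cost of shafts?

Binding: steel and inspection. Non-binding: lathe time (25 unused).
By complementary slackness, y = 0 for the non-binding constraint.
From A_Bᵀ y = c: 3·y_steel + 4·y_inspection = 22; 4·y_steel + 5·y_inspection = 29.
→ y_steel = 6 and y_inspection = 1.
Reduced cost of shafts: c₃ − yᵀa₃ = 9 − (6·2 + 1·5) = 9 − 17 = -8.

-8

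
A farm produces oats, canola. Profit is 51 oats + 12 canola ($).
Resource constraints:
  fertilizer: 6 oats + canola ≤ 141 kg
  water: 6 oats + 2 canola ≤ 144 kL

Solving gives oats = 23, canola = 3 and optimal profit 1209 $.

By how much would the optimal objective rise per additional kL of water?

Check each constraint at x*: fertilizer 141/141 (tight); water 144/144 (tight).
Dual feasibility on the basic columns requires 6·y_fertilizer + 6·y_water = 51, 1·y_fertilizer + 2·y_water = 12.
→ y_fertilizer = 5 and y_water = 3.5.
Shadow price of water = 3.5.

3.5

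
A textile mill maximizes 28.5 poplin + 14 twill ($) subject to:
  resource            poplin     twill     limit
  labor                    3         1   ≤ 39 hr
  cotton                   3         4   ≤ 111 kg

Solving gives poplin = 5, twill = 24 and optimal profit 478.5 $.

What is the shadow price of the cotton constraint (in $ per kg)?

At the optimum: labor uses 39 of 39 (binding); cotton uses 111 of 111 (binding).
From A_Bᵀ y = c: 3·y_labor + 3·y_cotton = 28.5; 1·y_labor + 4·y_cotton = 14.
This yields shadow prices y_labor = 8, y_cotton = 1.5.
Shadow price of cotton = 1.5.

1.5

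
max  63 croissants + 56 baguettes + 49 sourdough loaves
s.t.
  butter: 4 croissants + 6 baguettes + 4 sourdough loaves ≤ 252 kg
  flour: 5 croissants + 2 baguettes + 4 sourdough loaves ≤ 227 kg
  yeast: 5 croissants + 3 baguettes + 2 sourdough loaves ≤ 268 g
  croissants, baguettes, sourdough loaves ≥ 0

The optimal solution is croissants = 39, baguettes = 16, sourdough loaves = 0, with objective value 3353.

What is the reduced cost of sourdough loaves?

Binding: butter and flour. Non-binding: yeast (25 unused).
Since yeast is not tight, its dual is 0.
Dual feasibility on the basic columns requires 4·y_butter + 5·y_flour = 63, 6·y_butter + 2·y_flour = 56.
Solving: y_butter = 7, y_flour = 7.
Reduced cost of sourdough loaves: c₃ − yᵀa₃ = 49 − (7·4 + 7·4) = 49 − 56 = -7.

-7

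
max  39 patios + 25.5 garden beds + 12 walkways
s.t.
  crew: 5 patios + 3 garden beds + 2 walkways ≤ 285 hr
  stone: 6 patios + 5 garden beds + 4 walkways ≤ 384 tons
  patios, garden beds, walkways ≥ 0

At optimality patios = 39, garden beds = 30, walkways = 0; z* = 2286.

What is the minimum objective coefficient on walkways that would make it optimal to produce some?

18

Check each constraint at x*: crew 285/285 (tight); stone 384/384 (tight).
Dual feasibility on the basic columns requires 5·y_crew + 6·y_stone = 39, 3·y_crew + 5·y_stone = 25.5.
→ y_crew = 6 and y_stone = 1.5.
walkways enters the basis when its profit ≥ yᵀa₃ = 6·2 + 1.5·4 = 18.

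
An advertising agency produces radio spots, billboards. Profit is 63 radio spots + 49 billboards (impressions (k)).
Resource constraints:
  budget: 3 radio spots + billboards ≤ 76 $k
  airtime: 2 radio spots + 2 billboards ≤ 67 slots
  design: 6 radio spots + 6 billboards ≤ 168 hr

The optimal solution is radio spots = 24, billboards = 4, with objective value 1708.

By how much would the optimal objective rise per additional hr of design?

7

Check each constraint at x*: budget 76/76 (tight); airtime 56/67 (slack 11); design 168/168 (tight).
Since airtime is not tight, its dual is 0.
Dual feasibility on the basic columns requires 3·y_budget + 6·y_design = 63, 1·y_budget + 6·y_design = 49.
This yields shadow prices y_budget = 7, y_design = 7.
Shadow price of design = 7.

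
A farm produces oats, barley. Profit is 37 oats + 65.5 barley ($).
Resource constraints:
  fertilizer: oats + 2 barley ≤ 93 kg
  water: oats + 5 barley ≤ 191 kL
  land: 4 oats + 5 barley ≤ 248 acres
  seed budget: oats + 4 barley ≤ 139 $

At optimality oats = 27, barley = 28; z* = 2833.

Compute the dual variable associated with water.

0

Check each constraint at x*: fertilizer 83/93 (slack 10); water 167/191 (slack 24); land 248/248 (tight); seed budget 139/139 (tight).
By complementary slackness, y = 0 for the non-binding constraints.
From A_Bᵀ y = c: 4·y_land + 1·y_seed budget = 37; 5·y_land + 4·y_seed budget = 65.5.
This yields shadow prices y_land = 7.5, y_seed budget = 7.
Shadow price of water = 0.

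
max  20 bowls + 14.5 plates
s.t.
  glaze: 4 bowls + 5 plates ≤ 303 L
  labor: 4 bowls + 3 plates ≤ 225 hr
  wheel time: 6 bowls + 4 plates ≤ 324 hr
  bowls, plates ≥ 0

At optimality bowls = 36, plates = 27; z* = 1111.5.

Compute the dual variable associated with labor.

3.5

Binding: labor and wheel time. Non-binding: glaze (24 unused).
Since glaze is not tight, its dual is 0.
From A_Bᵀ y = c: 4·y_labor + 6·y_wheel time = 20; 3·y_labor + 4·y_wheel time = 14.5.
This yields shadow prices y_labor = 3.5, y_wheel time = 1.
Shadow price of labor = 3.5.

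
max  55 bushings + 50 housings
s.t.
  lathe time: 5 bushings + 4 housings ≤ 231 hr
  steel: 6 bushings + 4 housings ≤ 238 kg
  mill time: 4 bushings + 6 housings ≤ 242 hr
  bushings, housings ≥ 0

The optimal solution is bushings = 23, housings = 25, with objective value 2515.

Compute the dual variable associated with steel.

6.5

At the optimum: lathe time uses 215 of 231 (slack = 16); steel uses 238 of 238 (binding); mill time uses 242 of 242 (binding).
Since lathe time is not tight, its dual is 0.
The binding rows give the dual system: 6·y_steel + 4·y_mill time = 55 and 4·y_steel + 6·y_mill time = 50.
This yields shadow prices y_steel = 6.5, y_mill time = 4.
Shadow price of steel = 6.5.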